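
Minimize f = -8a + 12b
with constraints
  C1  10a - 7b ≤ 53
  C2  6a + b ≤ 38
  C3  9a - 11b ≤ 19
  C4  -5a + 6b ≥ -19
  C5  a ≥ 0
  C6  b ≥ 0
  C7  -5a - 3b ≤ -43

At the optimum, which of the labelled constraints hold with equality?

C2 and C7

Vertices and f = -8a + 12b:
  (0, 38) → f = 456
  (71/13, 68/13) → f = 248/13
  (0, 43/3) → f = 172

The minimum is at (71/13, 68/13). Substituting into each constraint, equality holds for C2 and C7; the remaining constraints have slack.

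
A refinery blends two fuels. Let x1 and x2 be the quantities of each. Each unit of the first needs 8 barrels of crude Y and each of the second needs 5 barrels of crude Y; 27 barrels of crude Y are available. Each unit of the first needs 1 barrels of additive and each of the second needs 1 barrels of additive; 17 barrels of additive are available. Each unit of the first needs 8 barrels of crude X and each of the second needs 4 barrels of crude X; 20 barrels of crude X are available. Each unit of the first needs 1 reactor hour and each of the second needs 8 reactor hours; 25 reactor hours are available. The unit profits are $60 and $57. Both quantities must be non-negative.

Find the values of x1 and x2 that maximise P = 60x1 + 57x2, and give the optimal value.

Vertices and P = 60x1 + 57x2:
  (0, 0) → P = 0
  (0, 25/8) → P = 1425/8
  (5/2, 0) → P = 150
  (1, 3) → P = 231

x1 = 1, x2 = 3, maximum P = 231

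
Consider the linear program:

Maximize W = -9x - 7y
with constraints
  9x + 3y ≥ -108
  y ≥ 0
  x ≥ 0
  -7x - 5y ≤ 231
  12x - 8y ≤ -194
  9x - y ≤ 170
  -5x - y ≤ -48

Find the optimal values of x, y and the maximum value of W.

Vertices and W = -9x - 7y:
  (0, 48) → W = -336
  (259/10, 631/10) → W = -3374/5
  (95/26, 773/26) → W = -241
The feasible region is unbounded (it extends along (0, 1), (1, 9)), but W strictly decreases along every unbounded feasible direction, so there is no improving ray and the maximum is attained at a vertex.

x = 95/26, y = 773/26, maximum W = -241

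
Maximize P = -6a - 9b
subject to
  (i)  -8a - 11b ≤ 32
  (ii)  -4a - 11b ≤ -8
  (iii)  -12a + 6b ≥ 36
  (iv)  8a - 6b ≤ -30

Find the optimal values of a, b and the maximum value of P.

a = -10, b = 48/11, maximum P = 228/11

Vertices and P = -6a - 9b:
  (-10, 48/11) → P = 228/11
  (-141/56, 23/14) → P = 9/28
  (-3/2, 3) → P = -18
The feasible region is unbounded (it extends along (1, 2), (-11, 8)), but P strictly decreases along every unbounded feasible direction, so there is no improving ray and the maximum is attained at a vertex.

At the optimal vertex, -8a - 11b = 32 and -4a - 11b = -8.
Solving simultaneously gives a = -10, b = 48/11.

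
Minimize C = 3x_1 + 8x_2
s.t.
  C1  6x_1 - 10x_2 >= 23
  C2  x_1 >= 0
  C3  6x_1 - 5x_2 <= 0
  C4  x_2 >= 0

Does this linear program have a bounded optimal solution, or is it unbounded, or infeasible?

infeasible

The boundaries 6x_1 - 10x_2 = 23 and x_2 = 0 meet at (23/6, 0), but that point violates 6x_1 - 5x_2 ≤ 0. Every candidate vertex is excluded by some other constraint, so the feasible region is empty.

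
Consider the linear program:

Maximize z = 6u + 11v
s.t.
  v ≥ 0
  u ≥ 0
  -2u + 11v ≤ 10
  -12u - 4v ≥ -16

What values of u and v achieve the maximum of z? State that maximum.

u = 34/35, v = 38/35, maximum z = 622/35

Feasible corners and z = 6u + 11v:
  (0, 0) → z = 0
  (4/3, 0) → z = 8
  (0, 10/11) → z = 10
  (34/35, 38/35) → z = 622/35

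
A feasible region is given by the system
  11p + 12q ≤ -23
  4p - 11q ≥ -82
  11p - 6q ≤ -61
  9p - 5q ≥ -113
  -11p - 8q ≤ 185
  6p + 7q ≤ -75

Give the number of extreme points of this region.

Pairwise boundary intersections that survive every other constraint:
  (-799/77, -62/7)
  (-877/113, -459/113)
  (-1829/127, -422/127)
  (-1166/93, 1/31)

4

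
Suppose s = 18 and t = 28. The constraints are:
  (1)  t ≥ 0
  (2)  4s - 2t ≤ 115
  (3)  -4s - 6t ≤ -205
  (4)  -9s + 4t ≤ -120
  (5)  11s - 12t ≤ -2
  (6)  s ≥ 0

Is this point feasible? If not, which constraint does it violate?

Constraint (4): -9s + 4t = -50, which is not ≤ -120. All other constraints are satisfied.

not feasible — violates (4)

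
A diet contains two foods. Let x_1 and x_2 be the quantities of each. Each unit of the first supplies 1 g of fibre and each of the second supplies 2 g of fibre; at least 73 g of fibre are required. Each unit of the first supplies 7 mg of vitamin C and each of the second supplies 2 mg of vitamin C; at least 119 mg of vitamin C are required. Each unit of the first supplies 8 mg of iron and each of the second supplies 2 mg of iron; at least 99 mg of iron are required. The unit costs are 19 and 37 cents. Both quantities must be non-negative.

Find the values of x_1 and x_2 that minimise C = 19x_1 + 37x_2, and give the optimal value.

Vertices and C = 19x_1 + 37x_2:
  (0, 119/2) → C = 4403/2
  (73, 0) → C = 1387
  (23/3, 98/3) → C = 4063/3
The feasible region is unbounded (it extends along (0, 1), (1, 0)), but C strictly increases along every unbounded feasible direction, so there is no improving ray and the minimum is attained at a vertex.

The binding constraints are x_1 + 2x_2 = 73 and 7x_1 + 2x_2 = 119.
Solving simultaneously gives x_1 = 23/3, x_2 = 98/3.

x_1 = 23/3, x_2 = 98/3, minimum C = 4063/3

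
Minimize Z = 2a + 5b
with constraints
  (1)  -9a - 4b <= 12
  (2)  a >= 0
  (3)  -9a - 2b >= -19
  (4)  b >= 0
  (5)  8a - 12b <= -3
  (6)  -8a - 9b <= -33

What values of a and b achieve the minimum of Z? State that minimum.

Extreme points and Z = 2a + 5b:
  (0, 19/2) → Z = 95/2
  (0, 11/3) → Z = 55/3
  (21/13, 29/13) → Z = 187/13

At the optimal vertex, -9a - 2b = -19 and -8a - 9b = -33.
Solving simultaneously gives a = 21/13, b = 29/13.

a = 21/13, b = 29/13, minimum Z = 187/13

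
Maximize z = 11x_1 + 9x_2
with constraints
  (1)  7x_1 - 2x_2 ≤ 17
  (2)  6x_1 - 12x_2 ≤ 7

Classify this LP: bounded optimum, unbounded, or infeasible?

unbounded

From the feasible point (95/36, 53/72), moving in the direction (2, 7) keeps every constraint satisfied while z increases without bound.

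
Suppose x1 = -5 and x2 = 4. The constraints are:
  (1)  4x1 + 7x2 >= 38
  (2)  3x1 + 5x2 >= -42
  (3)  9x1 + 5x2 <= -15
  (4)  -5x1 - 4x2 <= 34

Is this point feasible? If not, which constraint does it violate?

not feasible — violates (1)

Constraint (1): 4x1 + 7x2 = 8, which is not ≥ 38. All other constraints are satisfied.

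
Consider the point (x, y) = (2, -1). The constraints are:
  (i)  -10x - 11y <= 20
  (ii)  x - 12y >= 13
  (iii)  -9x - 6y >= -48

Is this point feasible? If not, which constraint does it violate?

feasible

(i): -9 ≤ 20 ✓
(ii): 14 ≥ 13 ✓
(iii): -12 ≥ -48 ✓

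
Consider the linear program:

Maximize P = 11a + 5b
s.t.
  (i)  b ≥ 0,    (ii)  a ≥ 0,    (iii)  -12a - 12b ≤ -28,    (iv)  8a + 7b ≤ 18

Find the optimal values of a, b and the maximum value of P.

a = 5/3, b = 2/3, maximum P = 65/3

At the optimal vertex, -12a - 12b = -28 and 8a + 7b = 18.
Solving simultaneously gives a = 5/3, b = 2/3.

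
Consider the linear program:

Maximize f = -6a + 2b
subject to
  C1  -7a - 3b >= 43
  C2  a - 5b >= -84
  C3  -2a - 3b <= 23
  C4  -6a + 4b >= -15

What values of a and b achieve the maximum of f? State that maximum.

Feasible corners and f = -6a + 2b:
  (-467/38, 545/38) → f = 1946/19
  (-4, -5) → f = 14
  (-367/13, 145/13) → f = 2492/13

a = -367/13, b = 145/13, maximum f = 2492/13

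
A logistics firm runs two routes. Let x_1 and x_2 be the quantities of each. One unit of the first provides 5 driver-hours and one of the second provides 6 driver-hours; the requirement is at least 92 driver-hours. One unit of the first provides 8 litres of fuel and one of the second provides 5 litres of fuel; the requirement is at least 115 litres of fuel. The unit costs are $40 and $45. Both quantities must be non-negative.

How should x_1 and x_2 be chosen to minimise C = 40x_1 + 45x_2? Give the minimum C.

The feasible region is unbounded (it extends along (0, 1), (1, 0)), but C strictly increases along every unbounded feasible direction, so there is no improving ray and the minimum is attained at a vertex.

x_1 = 10, x_2 = 7, minimum C = 715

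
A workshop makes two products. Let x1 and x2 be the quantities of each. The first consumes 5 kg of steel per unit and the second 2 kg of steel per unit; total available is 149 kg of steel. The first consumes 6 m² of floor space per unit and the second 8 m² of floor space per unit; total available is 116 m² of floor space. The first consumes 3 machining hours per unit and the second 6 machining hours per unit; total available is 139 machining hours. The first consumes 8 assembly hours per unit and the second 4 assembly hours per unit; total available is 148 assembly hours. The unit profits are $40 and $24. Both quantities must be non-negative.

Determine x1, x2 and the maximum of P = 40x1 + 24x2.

Feasible corners and P = 40x1 + 24x2:
  (0, 0) → P = 0
  (0, 29/2) → P = 348
  (37/2, 0) → P = 740
  (18, 1) → P = 744

The optimum lies where 6x1 + 8x2 = 116 and 8x1 + 4x2 = 148.
Solving simultaneously gives x1 = 18, x2 = 1.

x1 = 18, x2 = 1, maximum P = 744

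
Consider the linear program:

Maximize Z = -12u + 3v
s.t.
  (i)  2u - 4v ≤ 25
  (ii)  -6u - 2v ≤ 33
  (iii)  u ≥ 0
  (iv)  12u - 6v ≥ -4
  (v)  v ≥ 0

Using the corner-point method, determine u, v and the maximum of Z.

u = 0, v = 2/3, maximum Z = 2

Corner points and Z = -12u + 3v:
  (25/2, 0) → Z = -150
  (0, 2/3) → Z = 2
  (0, 0) → Z = 0
The feasible region is unbounded (it extends along (1, 2), (2, 1)), but Z strictly decreases along every unbounded feasible direction, so there is no improving ray and the maximum is attained at a vertex.

At the optimal vertex, u = 0 and 12u - 6v = -4.
Solving simultaneously gives u = 0, v = 2/3.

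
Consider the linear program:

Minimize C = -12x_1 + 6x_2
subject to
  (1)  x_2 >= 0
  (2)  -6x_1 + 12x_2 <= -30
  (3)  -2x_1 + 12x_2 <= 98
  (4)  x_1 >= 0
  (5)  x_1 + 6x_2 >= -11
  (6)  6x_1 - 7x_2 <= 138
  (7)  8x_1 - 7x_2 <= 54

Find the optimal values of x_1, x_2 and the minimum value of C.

Feasible corners and C = -12x_1 + 6x_2:
  (5, 0) → C = -60
  (27/4, 0) → C = -81
  (73/9, 14/9) → C = -88

At the optimal vertex, -6x_1 + 12x_2 = -30 and 8x_1 - 7x_2 = 54.
Solving simultaneously gives x_1 = 73/9, x_2 = 14/9.

x_1 = 73/9, x_2 = 14/9, minimum C = -88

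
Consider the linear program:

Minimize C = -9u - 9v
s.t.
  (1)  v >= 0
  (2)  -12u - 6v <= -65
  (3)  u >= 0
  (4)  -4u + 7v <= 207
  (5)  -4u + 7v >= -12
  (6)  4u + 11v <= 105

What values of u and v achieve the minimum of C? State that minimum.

Corner points and C = -9u - 9v:
  (527/108, 29/27) → C = -643/12
  (85/108, 250/27) → C = -1085/12
  (289/24, 31/6) → C = -1239/8

At the optimal vertex, -4u + 7v = -12 and 4u + 11v = 105.
Solving simultaneously gives u = 289/24, v = 31/6.

u = 289/24, v = 31/6, minimum C = -1239/8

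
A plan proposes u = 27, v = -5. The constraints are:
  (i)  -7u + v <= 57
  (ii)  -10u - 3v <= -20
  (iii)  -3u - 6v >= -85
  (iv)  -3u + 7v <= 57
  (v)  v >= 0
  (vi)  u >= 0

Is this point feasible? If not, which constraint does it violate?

Constraint (v): v = -5, which is not ≥ 0. All other constraints are satisfied.

not feasible — violates (v)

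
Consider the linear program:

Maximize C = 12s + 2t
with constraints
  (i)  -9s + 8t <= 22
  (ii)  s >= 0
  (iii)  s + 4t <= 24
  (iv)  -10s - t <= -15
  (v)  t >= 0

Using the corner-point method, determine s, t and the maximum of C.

s = 24, t = 0, maximum C = 288

Vertices and C = 12s + 2t:
  (26/11, 119/22) → C = 431/11
  (98/89, 355/89) → C = 1886/89
  (24, 0) → C = 288
  (3/2, 0) → C = 18

The binding constraints are s + 4t = 24 and t = 0.
Solving simultaneously gives s = 24, t = 0.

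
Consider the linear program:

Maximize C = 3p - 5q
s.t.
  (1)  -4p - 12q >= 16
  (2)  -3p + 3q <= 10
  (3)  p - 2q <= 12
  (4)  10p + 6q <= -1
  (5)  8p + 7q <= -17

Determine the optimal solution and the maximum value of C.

Corner points and C = 3p - 5q:
  (-7/2, -1/6) → C = -29/3
  (-23/17, -15/17) → C = 6/17
  (-56/3, -46/3) → C = 62/3
  (50/23, -113/23) → C = 715/23

The optimum lies where p - 2q = 12 and 8p + 7q = -17.
Solving simultaneously gives p = 50/23, q = -113/23.

p = 50/23, q = -113/23, maximum C = 715/23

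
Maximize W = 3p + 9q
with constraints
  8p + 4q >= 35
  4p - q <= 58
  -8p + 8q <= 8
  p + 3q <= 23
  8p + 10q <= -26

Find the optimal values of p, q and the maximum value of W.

p = 227/24, q = -61/6, maximum W = -505/8

Feasible corners and W = 3p + 9q:
  (89/8, -27/2) → W = -705/8
  (227/24, -61/6) → W = -505/8
  (277/24, -71/6) → W = -575/8

At the optimal vertex, 8p + 4q = 35 and 8p + 10q = -26.
Solving simultaneously gives p = 227/24, q = -61/6.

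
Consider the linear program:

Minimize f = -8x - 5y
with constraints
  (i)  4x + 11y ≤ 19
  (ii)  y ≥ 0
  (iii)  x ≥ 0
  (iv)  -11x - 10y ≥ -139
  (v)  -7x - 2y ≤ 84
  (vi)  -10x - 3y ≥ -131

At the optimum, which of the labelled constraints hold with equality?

(i) and (ii)

Feasible corners and f = -8x - 5y:
  (19/4, 0) → f = -38
  (0, 19/11) → f = -95/11
  (0, 0) → f = 0

The minimum is at (19/4, 0). Substituting into each constraint, equality holds for (i) and (ii); the remaining constraints have slack.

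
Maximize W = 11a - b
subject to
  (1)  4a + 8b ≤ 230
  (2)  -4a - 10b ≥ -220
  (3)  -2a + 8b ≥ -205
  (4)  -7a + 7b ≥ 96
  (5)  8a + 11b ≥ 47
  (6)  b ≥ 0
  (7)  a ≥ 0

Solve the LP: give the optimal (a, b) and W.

a = 290/49, b = 962/49, maximum W = 2228/49

Vertices and W = 11a - b:
  (290/49, 962/49) → W = 2228/49
  (0, 22) → W = -22
  (0, 96/7) → W = -96/7

The binding constraints are -4a - 10b = -220 and -7a + 7b = 96.
Solving simultaneously gives a = 290/49, b = 962/49.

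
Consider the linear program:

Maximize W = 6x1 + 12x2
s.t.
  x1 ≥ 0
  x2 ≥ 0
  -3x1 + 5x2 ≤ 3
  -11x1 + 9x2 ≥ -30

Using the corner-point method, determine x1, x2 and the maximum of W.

Extreme points and W = 6x1 + 12x2:
  (0, 0) → W = 0
  (0, 3/5) → W = 36/5
  (30/11, 0) → W = 180/11
  (177/28, 123/28) → W = 1269/14

At the optimal vertex, -3x1 + 5x2 = 3 and -11x1 + 9x2 = -30.
Solving simultaneously gives x1 = 177/28, x2 = 123/28.

x1 = 177/28, x2 = 123/28, maximum W = 1269/14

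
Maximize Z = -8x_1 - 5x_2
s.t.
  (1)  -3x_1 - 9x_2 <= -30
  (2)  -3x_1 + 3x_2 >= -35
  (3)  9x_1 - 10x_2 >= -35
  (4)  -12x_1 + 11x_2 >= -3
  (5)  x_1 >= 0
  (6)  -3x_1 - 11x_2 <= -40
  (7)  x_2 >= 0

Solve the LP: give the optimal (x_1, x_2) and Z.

Corner points and Z = -8x_1 - 5x_2:
  (415/21, 149/7) → Z = -5555/21
  (5/43, 155/43) → Z = -815/43
  (43/15, 157/55) → Z = -6139/165

x_1 = 5/43, x_2 = 155/43, maximum Z = -815/43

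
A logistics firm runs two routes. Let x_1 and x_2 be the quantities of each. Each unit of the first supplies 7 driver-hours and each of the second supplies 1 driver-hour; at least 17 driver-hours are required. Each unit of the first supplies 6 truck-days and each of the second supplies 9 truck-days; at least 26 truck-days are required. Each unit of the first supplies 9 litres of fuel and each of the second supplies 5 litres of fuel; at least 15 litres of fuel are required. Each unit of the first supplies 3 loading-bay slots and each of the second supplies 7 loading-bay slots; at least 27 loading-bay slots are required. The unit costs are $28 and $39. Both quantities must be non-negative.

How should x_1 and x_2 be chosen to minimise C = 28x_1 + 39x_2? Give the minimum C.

x_1 = 2, x_2 = 3, minimum C = 173

Corner points and C = 28x_1 + 39x_2:
  (0, 17) → C = 663
  (9, 0) → C = 252
  (2, 3) → C = 173
The feasible region is unbounded (it extends along (0, 1), (1, 0)), but C strictly increases along every unbounded feasible direction, so there is no improving ray and the minimum is attained at a vertex.

At the optimal vertex, 7x_1 + x_2 = 17 and 3x_1 + 7x_2 = 27.
Solving simultaneously gives x_1 = 2, x_2 = 3.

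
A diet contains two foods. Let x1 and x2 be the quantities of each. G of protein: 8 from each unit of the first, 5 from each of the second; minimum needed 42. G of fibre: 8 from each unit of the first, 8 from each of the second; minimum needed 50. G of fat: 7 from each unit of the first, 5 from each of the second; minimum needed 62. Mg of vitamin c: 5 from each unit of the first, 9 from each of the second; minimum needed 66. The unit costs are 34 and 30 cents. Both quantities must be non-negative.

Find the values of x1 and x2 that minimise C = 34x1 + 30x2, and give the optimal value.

Vertices and C = 34x1 + 30x2:
  (0, 62/5) → C = 372
  (66/5, 0) → C = 2244/5
  (6, 4) → C = 324
The feasible region is unbounded (it extends along (0, 1), (1, 0)), but C strictly increases along every unbounded feasible direction, so there is no improving ray and the minimum is attained at a vertex.

x1 = 6, x2 = 4, minimum C = 324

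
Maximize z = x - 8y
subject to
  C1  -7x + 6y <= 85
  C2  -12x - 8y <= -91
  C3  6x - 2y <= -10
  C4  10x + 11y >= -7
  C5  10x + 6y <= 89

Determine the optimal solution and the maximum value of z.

x = 17/12, y = 37/4, maximum z = -871/12

Feasible corners and z = x - 8y:
  (-67/64, 1657/128) → z = -6695/64
  (4/17, 491/34) → z = -1960/17
  (17/12, 37/4) → z = -871/12
  (59/28, 317/28) → z = -2477/28

At the optimal vertex, -12x - 8y = -91 and 6x - 2y = -10.
Solving simultaneously gives x = 17/12, y = 37/4.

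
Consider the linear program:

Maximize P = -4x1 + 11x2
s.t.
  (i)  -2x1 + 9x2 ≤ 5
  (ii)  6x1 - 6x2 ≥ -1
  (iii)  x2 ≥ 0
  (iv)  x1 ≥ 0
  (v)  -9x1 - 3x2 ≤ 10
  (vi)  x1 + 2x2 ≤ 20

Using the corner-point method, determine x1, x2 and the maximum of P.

x1 = 1/2, x2 = 2/3, maximum P = 16/3

Vertices and P = -4x1 + 11x2:
  (1/2, 2/3) → P = 16/3
  (170/13, 45/13) → P = -185/13
  (0, 1/6) → P = 11/6
  (0, 0) → P = 0
  (20, 0) → P = -80

At the optimal vertex, -2x1 + 9x2 = 5 and 6x1 - 6x2 = -1.
Solving simultaneously gives x1 = 1/2, x2 = 2/3.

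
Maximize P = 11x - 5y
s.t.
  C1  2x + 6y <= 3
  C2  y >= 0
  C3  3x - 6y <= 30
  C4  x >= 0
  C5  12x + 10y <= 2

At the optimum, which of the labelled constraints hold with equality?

Extreme points and P = 11x - 5y:
  (0, 0) → P = 0
  (1/6, 0) → P = 11/6
  (0, 1/5) → P = -1

The maximum is at (1/6, 0). Substituting into each constraint, equality holds for C2 and C5; the remaining constraints have slack.

C2 and C5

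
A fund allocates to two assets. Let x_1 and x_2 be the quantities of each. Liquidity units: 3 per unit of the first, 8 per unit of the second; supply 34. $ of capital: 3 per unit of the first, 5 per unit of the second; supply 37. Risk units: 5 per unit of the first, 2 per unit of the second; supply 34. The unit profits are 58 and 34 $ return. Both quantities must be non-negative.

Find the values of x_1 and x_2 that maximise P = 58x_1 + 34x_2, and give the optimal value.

Feasible corners and P = 58x_1 + 34x_2:
  (0, 0) → P = 0
  (0, 17/4) → P = 289/2
  (34/5, 0) → P = 1972/5
  (6, 2) → P = 416

x_1 = 6, x_2 = 2, maximum P = 416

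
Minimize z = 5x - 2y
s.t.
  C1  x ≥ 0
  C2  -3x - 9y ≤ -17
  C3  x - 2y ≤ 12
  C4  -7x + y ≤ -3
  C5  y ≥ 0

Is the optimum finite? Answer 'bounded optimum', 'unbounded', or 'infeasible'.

From the feasible point (2/3, 5/3), moving in the direction (1, 7) keeps every constraint satisfied while z decreases without bound.

unbounded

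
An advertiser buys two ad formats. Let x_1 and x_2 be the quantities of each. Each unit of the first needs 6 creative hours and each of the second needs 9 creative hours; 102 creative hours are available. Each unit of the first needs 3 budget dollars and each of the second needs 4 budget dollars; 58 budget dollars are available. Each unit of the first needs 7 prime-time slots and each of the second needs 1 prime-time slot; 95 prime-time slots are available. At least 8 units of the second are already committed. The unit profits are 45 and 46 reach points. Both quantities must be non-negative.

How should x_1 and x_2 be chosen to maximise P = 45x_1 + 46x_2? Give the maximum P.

x_1 = 5, x_2 = 8, maximum P = 593

Extreme points and P = 45x_1 + 46x_2:
  (0, 34/3) → P = 1564/3
  (0, 8) → P = 368
  (5, 8) → P = 593

The optimum lies where 6x_1 + 9x_2 = 102 and x_2 = 8.
Solving simultaneously gives x_1 = 5, x_2 = 8.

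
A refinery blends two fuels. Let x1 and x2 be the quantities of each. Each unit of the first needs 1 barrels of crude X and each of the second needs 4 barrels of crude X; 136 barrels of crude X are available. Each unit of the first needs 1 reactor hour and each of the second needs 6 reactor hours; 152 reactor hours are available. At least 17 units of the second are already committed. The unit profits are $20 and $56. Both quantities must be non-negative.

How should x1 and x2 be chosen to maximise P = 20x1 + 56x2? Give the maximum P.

Vertices and P = 20x1 + 56x2:
  (0, 76/3) → P = 4256/3
  (0, 17) → P = 952
  (50, 17) → P = 1952

x1 = 50, x2 = 17, maximum P = 1952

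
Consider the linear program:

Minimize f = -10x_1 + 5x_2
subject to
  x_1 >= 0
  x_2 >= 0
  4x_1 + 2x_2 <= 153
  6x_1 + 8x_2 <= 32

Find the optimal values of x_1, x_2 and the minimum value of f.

x_1 = 16/3, x_2 = 0, minimum f = -160/3

Corner points and f = -10x_1 + 5x_2:
  (0, 0) → f = 0
  (0, 4) → f = 20
  (16/3, 0) → f = -160/3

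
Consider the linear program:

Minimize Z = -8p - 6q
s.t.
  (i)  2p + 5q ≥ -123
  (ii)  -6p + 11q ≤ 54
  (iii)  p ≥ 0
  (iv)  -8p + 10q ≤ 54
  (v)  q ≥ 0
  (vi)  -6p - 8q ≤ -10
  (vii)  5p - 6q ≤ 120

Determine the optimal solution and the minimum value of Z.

Vertices and Z = -8p - 6q:
  (0, 54/11) → Z = -324/11
  (1644/19, 990/19) → Z = -19092/19
  (0, 5/4) → Z = -15/2
  (5/3, 0) → Z = -40/3
  (24, 0) → Z = -192

At the optimal vertex, -6p + 11q = 54 and 5p - 6q = 120.
Solving simultaneously gives p = 1644/19, q = 990/19.

p = 1644/19, q = 990/19, minimum Z = -19092/19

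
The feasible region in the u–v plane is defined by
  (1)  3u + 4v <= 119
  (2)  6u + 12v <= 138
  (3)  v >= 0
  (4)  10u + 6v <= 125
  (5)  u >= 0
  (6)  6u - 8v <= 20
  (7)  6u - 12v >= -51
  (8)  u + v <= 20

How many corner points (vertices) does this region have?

Of the 28 pairwise boundary intersections, those satisfying every inequality are:
  (8, 15/2)
  (29/4, 63/8)
  (0, 0)
  (10/3, 0)
  (280/29, 275/58)
  (0, 17/4)

6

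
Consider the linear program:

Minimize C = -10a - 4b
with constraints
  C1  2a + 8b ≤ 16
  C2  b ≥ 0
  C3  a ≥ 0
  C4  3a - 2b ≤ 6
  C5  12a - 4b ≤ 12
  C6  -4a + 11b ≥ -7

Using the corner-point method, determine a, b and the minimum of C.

a = 20/13, b = 21/13, minimum C = -284/13

Vertices and C = -10a - 4b:
  (0, 2) → C = -8
  (20/13, 21/13) → C = -284/13
  (0, 0) → C = 0
  (1, 0) → C = -10

The binding constraints are 2a + 8b = 16 and 12a - 4b = 12.
Solving simultaneously gives a = 20/13, b = 21/13.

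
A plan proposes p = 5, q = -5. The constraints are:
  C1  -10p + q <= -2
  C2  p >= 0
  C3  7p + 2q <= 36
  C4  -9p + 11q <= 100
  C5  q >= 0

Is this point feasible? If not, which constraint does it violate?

not feasible — violates C5

Constraint C5: q = -5, which is not ≥ 0. All other constraints are satisfied.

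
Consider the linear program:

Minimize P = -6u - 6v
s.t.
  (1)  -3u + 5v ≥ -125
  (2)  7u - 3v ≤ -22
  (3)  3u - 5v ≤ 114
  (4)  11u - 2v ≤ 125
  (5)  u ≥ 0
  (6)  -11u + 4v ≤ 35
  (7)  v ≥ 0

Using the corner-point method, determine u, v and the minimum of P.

Vertices and P = -6u - 6v:
  (419/19, 1117/19) → P = -9216/19
  (0, 22/3) → P = -44
  (285/11, 80) → P = -6990/11
  (0, 35/4) → P = -105/2

u = 285/11, v = 80, minimum P = -6990/11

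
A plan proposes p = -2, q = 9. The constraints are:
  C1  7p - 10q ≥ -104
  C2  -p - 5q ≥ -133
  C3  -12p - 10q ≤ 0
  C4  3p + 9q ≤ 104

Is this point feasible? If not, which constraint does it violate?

feasible

C1: -104 ≥ -104 ✓
C2: -43 ≥ -133 ✓
C3: -66 ≤ 0 ✓
C4: 75 ≤ 104 ✓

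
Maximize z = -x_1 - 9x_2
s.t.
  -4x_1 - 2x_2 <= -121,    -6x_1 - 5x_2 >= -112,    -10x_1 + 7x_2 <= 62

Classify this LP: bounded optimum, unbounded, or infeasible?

From the feasible point (381/8, -139/4), moving in the direction (5, -6) keeps every constraint satisfied while z increases without bound.

unbounded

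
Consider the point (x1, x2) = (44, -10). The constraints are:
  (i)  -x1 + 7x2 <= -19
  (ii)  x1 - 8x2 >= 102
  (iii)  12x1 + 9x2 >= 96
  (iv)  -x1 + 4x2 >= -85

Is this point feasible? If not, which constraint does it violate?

feasible

(i): -114 ≤ -19 ✓
(ii): 124 ≥ 102 ✓
(iii): 438 ≥ 96 ✓
(iv): -84 ≥ -85 ✓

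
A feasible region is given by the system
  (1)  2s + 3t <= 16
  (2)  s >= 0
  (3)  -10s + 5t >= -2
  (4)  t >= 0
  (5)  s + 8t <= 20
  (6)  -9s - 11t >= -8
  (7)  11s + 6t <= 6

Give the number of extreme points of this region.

The feasible vertices (each the meet of two boundaries and inside every other half-plane) are:
  (0, 0)
  (0, 8/11)
  (1/5, 0)
  (42/115, 38/115)
  (18/67, 34/67)

5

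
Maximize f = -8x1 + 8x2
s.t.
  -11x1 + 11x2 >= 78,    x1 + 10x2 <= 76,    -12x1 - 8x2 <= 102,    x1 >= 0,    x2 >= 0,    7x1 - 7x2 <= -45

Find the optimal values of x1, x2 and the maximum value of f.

x1 = 0, x2 = 38/5, maximum f = 304/5

Corner points and f = -8x1 + 8x2:
  (56/121, 914/121) → f = 624/11
  (0, 78/11) → f = 624/11
  (0, 38/5) → f = 304/5

The binding constraints are x1 + 10x2 = 76 and x1 = 0.
Solving simultaneously gives x1 = 0, x2 = 38/5.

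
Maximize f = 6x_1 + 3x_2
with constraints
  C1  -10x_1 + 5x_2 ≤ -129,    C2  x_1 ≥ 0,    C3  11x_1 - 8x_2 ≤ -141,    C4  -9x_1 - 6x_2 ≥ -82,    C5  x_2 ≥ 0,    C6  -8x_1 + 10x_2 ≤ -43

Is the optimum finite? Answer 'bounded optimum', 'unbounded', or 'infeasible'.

infeasible

The boundaries x_2 = 0 and -8x_1 + 10x_2 = -43 meet at (43/8, 0), but that point violates -10x_1 + 5x_2 ≤ -129. Every candidate vertex is excluded by some other constraint, so the feasible region is empty.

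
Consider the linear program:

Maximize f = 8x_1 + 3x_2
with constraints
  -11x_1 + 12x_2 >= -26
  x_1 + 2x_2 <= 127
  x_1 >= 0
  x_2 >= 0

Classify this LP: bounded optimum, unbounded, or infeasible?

bounded optimum

Corner points and f = 8x_1 + 3x_2:
  (788/17, 1371/34) → f = 16721/34
  (26/11, 0) → f = 208/11
  (0, 127/2) → f = 381/2
  (0, 0) → f = 0
The feasible region has finitely many vertices and no improving ray; the maximum is 16721/34 at (788/17, 1371/34).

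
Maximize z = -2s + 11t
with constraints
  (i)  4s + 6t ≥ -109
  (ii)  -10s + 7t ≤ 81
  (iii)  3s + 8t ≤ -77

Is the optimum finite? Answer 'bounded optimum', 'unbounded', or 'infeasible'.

bounded optimum

Corner points and z = -2s + 11t:
  (-1249/88, -383/44) → z = -741/11
  (-1187/101, -527/101) → z = -3423/101
The feasible region has finitely many vertices and no improving ray; the maximum is -3423/101 at (-1187/101, -527/101).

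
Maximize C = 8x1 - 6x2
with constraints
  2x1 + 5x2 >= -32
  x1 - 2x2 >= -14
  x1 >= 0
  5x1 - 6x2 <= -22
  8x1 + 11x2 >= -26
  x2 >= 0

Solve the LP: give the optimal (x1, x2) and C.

x1 = 10, x2 = 12, maximum C = 8

Vertices and C = 8x1 - 6x2:
  (0, 7) → C = -42
  (10, 12) → C = 8
  (0, 11/3) → C = -22

The binding constraints are x1 - 2x2 = -14 and 5x1 - 6x2 = -22.
Solving simultaneously gives x1 = 10, x2 = 12.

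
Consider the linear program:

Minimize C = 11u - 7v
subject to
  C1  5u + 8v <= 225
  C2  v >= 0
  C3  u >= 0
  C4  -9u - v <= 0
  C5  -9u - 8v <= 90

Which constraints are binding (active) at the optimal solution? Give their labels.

C1 and C3

Feasible corners and C = 11u - 7v:
  (45, 0) → C = 495
  (0, 225/8) → C = -1575/8
  (0, 0) → C = 0

The minimum is at (0, 225/8). Substituting into each constraint, equality holds for C1 and C3; the remaining constraints have slack.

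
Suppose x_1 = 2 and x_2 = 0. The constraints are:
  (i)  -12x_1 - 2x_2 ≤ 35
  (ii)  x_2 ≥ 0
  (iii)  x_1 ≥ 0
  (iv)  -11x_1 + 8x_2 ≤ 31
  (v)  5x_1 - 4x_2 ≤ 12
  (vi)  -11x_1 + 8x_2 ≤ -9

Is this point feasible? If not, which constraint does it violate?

(i): -24 ≤ 35 ✓
(ii): 0 ≥ 0 ✓
(iii): 2 ≥ 0 ✓
(iv): -22 ≤ 31 ✓
(v): 10 ≤ 12 ✓
(vi): -22 ≤ -9 ✓

feasible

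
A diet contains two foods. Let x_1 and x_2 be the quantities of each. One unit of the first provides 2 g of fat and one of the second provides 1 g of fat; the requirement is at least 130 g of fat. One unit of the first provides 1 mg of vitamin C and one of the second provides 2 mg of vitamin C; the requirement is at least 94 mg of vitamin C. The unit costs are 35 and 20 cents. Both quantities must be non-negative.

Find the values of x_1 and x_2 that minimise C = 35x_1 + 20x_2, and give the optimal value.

x_1 = 166/3, x_2 = 58/3, minimum C = 6970/3

Vertices and C = 35x_1 + 20x_2:
  (0, 130) → C = 2600
  (94, 0) → C = 3290
  (166/3, 58/3) → C = 6970/3
The feasible region is unbounded (it extends along (0, 1), (1, 0)), but C strictly increases along every unbounded feasible direction, so there is no improving ray and the minimum is attained at a vertex.

At the optimal vertex, 2x_1 + x_2 = 130 and x_1 + 2x_2 = 94.
Solving simultaneously gives x_1 = 166/3, x_2 = 58/3.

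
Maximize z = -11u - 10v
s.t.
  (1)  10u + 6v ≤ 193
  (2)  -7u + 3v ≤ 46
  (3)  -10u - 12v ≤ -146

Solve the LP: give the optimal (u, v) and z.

Extreme points and z = -11u - 10v:
  (101/24, 1811/72) → z = -21443/72
  (24, -47/6) → z = -557/3
  (-1, 13) → z = -119

The optimum lies where -7u + 3v = 46 and -10u - 12v = -146.
Solving simultaneously gives u = -1, v = 13.

u = -1, v = 13, maximum z = -119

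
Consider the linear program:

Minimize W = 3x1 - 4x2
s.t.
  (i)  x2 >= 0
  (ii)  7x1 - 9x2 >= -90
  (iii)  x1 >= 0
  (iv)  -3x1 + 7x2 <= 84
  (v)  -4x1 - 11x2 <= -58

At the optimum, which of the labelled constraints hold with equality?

(ii) and (iv)

Feasible corners and W = 3x1 - 4x2:
  (29/2, 0) → W = 87/2
  (0, 10) → W = -40
  (63/11, 159/11) → W = -447/11
  (0, 58/11) → W = -232/11
The feasible region is unbounded (it extends along (7, 3), (1, 0)), but W strictly increases along every unbounded feasible direction, so there is no improving ray and the minimum is attained at a vertex.

The minimum is at (63/11, 159/11). Substituting into each constraint, equality holds for (ii) and (iv); the remaining constraints have slack.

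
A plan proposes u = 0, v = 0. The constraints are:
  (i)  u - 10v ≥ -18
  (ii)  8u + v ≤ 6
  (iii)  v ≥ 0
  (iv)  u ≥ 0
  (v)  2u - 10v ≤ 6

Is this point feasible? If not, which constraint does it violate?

feasible

(i): 0 ≥ -18 ✓
(ii): 0 ≤ 6 ✓
(iii): 0 ≥ 0 ✓
(iv): 0 ≥ 0 ✓
(v): 0 ≤ 6 ✓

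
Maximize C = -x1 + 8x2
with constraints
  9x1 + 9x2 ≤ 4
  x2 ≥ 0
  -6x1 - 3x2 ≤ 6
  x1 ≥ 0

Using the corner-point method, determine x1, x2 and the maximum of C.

Vertices and C = -x1 + 8x2:
  (4/9, 0) → C = -4/9
  (0, 4/9) → C = 32/9
  (0, 0) → C = 0

x1 = 0, x2 = 4/9, maximum C = 32/9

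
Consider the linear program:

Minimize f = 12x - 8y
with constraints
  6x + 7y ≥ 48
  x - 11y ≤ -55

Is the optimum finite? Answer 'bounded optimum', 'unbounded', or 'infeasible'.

From the feasible point (143/73, 378/73), moving in the direction (-7, 6) keeps every constraint satisfied while f decreases without bound.

unbounded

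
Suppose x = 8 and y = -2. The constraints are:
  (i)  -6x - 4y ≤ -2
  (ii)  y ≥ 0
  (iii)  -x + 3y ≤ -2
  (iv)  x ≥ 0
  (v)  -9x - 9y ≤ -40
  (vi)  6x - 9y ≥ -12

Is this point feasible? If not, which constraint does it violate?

not feasible — violates (ii)

Constraint (ii): y = -2, which is not ≥ 0. All other constraints are satisfied.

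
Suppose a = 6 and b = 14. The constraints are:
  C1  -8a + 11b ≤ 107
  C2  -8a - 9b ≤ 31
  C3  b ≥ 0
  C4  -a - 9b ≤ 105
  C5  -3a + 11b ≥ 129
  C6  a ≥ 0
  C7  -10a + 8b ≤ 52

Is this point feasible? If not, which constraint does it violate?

C1: 106 ≤ 107 ✓
C2: -174 ≤ 31 ✓
C3: 14 ≥ 0 ✓
C4: -132 ≤ 105 ✓
C5: 136 ≥ 129 ✓
C6: 6 ≥ 0 ✓
C7: 52 ≤ 52 ✓

feasible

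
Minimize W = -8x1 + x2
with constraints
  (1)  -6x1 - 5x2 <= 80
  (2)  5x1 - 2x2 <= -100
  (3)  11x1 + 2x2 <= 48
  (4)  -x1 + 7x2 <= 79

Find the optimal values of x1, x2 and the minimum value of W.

x1 = -542/33, x2 = 295/33, minimum W = 421/3

At the optimal vertex, 5x1 - 2x2 = -100 and -x1 + 7x2 = 79.
Solving simultaneously gives x1 = -542/33, x2 = 295/33.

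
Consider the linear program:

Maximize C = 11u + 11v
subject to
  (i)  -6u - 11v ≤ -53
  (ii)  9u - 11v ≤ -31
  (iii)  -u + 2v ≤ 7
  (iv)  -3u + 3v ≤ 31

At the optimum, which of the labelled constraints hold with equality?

Extreme points and C = 11u + 11v:
  (22/15, 221/55) → C = 181/3
  (29/23, 95/23) → C = 1364/23
  (15/7, 32/7) → C = 517/7

The maximum is at (15/7, 32/7). Substituting into each constraint, equality holds for (ii) and (iii); the remaining constraints have slack.

(ii) and (iii)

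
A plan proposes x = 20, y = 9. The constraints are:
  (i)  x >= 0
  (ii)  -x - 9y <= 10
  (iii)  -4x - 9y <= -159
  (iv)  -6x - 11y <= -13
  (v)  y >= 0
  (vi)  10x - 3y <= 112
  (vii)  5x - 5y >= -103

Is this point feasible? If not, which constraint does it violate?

not feasible — violates (vi)

Constraint (vi): 10x - 3y = 173, which is not ≤ 112. All other constraints are satisfied.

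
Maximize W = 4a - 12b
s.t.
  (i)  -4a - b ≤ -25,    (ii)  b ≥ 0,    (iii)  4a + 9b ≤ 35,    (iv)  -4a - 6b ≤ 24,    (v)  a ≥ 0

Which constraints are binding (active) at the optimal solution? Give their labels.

Vertices and W = 4a - 12b:
  (25/4, 0) → W = 25
  (95/16, 5/4) → W = 35/4
  (35/4, 0) → W = 35

The maximum is at (35/4, 0). Substituting into each constraint, equality holds for (ii) and (iii); the remaining constraints have slack.

(ii) and (iii)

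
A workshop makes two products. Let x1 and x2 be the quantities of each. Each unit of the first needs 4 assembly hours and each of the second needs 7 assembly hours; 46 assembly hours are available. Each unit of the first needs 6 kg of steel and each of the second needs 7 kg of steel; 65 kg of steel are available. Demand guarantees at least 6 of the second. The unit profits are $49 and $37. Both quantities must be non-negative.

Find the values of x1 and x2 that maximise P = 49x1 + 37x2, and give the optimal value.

Corner points and P = 49x1 + 37x2:
  (0, 46/7) → P = 1702/7
  (0, 6) → P = 222
  (1, 6) → P = 271

The binding constraints are 4x1 + 7x2 = 46 and x2 = 6.
Solving simultaneously gives x1 = 1, x2 = 6.

x1 = 1, x2 = 6, maximum P = 271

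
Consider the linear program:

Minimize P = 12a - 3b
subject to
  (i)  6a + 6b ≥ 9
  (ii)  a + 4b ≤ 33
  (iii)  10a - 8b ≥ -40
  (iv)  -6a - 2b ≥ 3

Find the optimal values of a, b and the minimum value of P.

The optimum lies where 6a + 6b = 9 and 10a - 8b = -40.
Solving simultaneously gives a = -14/9, b = 55/18.

a = -14/9, b = 55/18, minimum P = -167/6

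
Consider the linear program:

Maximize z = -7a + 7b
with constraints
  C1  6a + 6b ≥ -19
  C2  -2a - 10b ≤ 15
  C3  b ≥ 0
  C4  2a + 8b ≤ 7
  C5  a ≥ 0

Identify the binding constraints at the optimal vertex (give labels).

C4 and C5

Corner points and z = -7a + 7b:
  (7/2, 0) → z = -49/2
  (0, 0) → z = 0
  (0, 7/8) → z = 49/8

The maximum is at (0, 7/8). Substituting into each constraint, equality holds for C4 and C5; the remaining constraints have slack.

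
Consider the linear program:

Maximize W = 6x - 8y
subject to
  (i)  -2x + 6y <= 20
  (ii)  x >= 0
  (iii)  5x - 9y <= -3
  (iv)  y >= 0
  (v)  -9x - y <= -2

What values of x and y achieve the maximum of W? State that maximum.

x = 27/2, y = 47/6, maximum W = 55/3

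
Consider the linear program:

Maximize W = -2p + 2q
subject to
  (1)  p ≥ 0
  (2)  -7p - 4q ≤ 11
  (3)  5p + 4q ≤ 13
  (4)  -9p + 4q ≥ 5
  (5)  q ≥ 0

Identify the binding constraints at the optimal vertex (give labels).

(1) and (3)

Vertices and W = -2p + 2q:
  (0, 13/4) → W = 13/2
  (0, 5/4) → W = 5/2
  (4/7, 71/28) → W = 55/14

The maximum is at (0, 13/4). Substituting into each constraint, equality holds for (1) and (3); the remaining constraints have slack.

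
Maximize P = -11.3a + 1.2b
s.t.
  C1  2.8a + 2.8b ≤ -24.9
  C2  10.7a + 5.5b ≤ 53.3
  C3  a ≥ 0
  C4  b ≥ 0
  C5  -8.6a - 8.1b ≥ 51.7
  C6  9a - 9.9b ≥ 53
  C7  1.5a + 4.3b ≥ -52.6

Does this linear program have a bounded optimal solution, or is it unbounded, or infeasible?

The boundaries 2.8a + 2.8b = -24.9 and a = 0 meet at (0, -249/28), but that point violates b ≥ 0. Every candidate vertex is excluded by some other constraint, so the feasible region is empty.

infeasible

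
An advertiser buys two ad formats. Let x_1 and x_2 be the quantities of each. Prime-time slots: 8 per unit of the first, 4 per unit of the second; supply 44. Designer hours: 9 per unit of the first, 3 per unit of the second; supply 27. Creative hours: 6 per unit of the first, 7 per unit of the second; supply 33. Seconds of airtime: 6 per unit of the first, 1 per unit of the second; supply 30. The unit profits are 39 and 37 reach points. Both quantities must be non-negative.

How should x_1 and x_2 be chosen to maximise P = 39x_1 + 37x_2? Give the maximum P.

Vertices and P = 39x_1 + 37x_2:
  (0, 0) → P = 0
  (0, 33/7) → P = 1221/7
  (3, 0) → P = 117
  (2, 3) → P = 189

The binding constraints are 9x_1 + 3x_2 = 27 and 6x_1 + 7x_2 = 33.
Solving simultaneously gives x_1 = 2, x_2 = 3.

x_1 = 2, x_2 = 3, maximum P = 189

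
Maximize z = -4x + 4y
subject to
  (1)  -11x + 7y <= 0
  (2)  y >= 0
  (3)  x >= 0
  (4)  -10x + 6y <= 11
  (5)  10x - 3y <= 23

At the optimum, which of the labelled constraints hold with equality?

Vertices and z = -4x + 4y:
  (0, 0) → z = 0
  (161/37, 253/37) → z = 368/37
  (23/10, 0) → z = -46/5

The maximum is at (161/37, 253/37). Substituting into each constraint, equality holds for (1) and (5); the remaining constraints have slack.

(1) and (5)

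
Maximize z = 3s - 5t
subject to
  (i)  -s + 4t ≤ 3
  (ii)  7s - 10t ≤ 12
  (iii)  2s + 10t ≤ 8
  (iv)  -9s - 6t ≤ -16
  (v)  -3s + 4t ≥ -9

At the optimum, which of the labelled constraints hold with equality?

Corner points and z = 3s - 5t:
  (20/9, 16/45) → z = 44/9
  (58/33, 1/33) → z = 169/33
  (56/39, 20/39) → z = 68/39

The maximum is at (58/33, 1/33). Substituting into each constraint, equality holds for (ii) and (iv); the remaining constraints have slack.

(ii) and (iv)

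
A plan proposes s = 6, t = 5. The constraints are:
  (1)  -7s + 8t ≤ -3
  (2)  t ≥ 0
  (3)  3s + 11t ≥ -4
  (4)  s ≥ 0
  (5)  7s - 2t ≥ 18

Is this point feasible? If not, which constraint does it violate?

not feasible — violates (1)

Constraint (1): -7s + 8t = -2, which is not ≤ -3. All other constraints are satisfied.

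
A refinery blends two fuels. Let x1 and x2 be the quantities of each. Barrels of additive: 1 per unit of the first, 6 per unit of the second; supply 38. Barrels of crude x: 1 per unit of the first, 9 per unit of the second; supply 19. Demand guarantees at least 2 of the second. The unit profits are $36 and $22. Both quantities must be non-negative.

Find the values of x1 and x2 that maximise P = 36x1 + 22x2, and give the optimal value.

x1 = 1, x2 = 2, maximum P = 80

Feasible corners and P = 36x1 + 22x2:
  (0, 19/9) → P = 418/9
  (0, 2) → P = 44
  (1, 2) → P = 80

The optimum lies where x1 + 9x2 = 19 and x2 = 2.
Solving simultaneously gives x1 = 1, x2 = 2.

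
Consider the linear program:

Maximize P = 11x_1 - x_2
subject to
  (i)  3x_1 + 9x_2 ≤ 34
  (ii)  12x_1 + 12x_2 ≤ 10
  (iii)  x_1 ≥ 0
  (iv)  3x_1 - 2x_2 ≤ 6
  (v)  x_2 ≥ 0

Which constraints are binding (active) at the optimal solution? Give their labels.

Extreme points and P = 11x_1 - x_2:
  (0, 5/6) → P = -5/6
  (5/6, 0) → P = 55/6
  (0, 0) → P = 0

The maximum is at (5/6, 0). Substituting into each constraint, equality holds for (ii) and (v); the remaining constraints have slack.

(ii) and (v)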